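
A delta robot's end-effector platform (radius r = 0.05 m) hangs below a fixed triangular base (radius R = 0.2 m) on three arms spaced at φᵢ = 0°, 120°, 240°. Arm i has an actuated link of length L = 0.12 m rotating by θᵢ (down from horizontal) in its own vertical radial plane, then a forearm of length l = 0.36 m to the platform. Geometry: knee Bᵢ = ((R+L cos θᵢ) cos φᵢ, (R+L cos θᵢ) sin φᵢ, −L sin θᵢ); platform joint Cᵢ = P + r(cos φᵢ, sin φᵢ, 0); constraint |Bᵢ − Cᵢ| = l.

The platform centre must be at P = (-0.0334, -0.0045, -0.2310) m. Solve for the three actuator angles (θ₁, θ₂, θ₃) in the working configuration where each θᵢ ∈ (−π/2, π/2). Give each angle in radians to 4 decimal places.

arm 1 (φ=0.0°): x'=-0.0334, y'=-0.0045
  A=0.1834, B=-0.2310, C=(l²−L²−A²−y'²−z²)/(2L)=0.1174
  √(A²+B²)=0.2950;  θ1 = -0.8998+1.1613 ≈ 0.2616
rotate P by −φ2: (0.0128, 0.0312, -0.2310)
  A=0.1372, B=-0.2310, C=(l²−L²−A²−y'²−z²)/(2L)=0.1752
  γ=atan2(-0.2310,0.1372)=-1.0349;  ψ=arccos(0.6520)=0.8605;  θ2=γ+ψ≈-0.1743
arm 3 (φ=240.0°): x'=0.0206, y'=-0.0267
  A cos θ + B sin θ = C:  0.1294·cos θ + -0.2310·sin θ = 0.1849
  √(A²+B²)=0.2648;  θ3 = -1.0602+0.7976 ≈ -0.2626

θ₁ = 0.2616, θ₂ = -0.1743, θ₃ = -0.2626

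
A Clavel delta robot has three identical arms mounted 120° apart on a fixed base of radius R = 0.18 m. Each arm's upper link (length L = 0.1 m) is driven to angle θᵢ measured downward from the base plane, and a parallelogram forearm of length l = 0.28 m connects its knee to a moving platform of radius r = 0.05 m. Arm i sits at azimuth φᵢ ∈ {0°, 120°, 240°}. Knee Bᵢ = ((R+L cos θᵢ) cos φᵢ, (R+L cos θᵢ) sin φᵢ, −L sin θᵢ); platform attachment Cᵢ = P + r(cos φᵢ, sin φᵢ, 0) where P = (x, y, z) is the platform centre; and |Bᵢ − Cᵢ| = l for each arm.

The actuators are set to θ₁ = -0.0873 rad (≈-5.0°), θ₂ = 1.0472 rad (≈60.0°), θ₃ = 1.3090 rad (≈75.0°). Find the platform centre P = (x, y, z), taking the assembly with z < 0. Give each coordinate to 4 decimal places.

S1 = (0.2296·cos0.0°, 0.2296·sin0.0°, 0.0087) = (0.2296, 0.0000, 0.0087)
arm 2 at φ=120.0°: (R−r)+L cos θ2 = 0.1800;  S2 = (-0.0900, 0.1559, -0.0866)
arm 3 at φ=240.0°: (R−r)+L cos θ3 = 0.1559;  S3 = (-0.0779, -0.1350, -0.0966)
|S₂|²−|S₁|² = -0.0129;  |S₃|²−|S₁|² = -0.0192
linear system: -0.6392x+0.3118y = -0.0129−-0.1906z; -0.6151x+-0.2700y = -0.0192−-0.2106z
det = 0.3644;  x = 0.0260+-0.3215z,  y = 0.0119+-0.0477z
sphere 1 gives Az²+Bz+C=0 with A=1.1056, B=0.1124, C=-0.0367;  B²−4AC=0.1750;  roots -0.2400, 0.1383;  negative root z = -0.2400
x = 0.1031, y = 0.0233

(0.1031, 0.0233, -0.2400)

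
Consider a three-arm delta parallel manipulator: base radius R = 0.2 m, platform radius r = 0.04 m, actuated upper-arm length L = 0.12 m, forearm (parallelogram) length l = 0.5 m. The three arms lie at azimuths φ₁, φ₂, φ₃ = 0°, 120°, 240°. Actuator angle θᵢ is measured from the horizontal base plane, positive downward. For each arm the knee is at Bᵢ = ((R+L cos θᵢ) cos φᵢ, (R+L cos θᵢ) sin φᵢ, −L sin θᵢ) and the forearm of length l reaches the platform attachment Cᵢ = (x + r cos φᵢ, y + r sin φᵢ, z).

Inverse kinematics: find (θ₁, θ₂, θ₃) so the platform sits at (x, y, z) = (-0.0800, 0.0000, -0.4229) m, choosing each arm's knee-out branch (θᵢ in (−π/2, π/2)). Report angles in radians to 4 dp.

θ₁ = 0.5234, θ₂ = -0.0875, θ₃ = -0.0875

rotate P by −φ1: (-0.0800, 0.0000, -0.4229)
  A cos θ + B sin θ = C:  0.2400·cos θ + -0.4229·sin θ = -0.0035
  √(A²+B²)=0.4863;  θ1 = -1.0546+1.5780 ≈ 0.5234
arm 2 (φ=120.0°): x'=0.0400, y'=0.0693
  A cos θ + B sin θ = C:  0.1200·cos θ + -0.4229·sin θ = 0.1565
  √(A²+B²)=0.4396;  θ2 = -1.2943+1.2068 ≈ -0.0875
arm 3 (φ=240.0°): x'=0.0400, y'=-0.0693
  A=0.1200, B=-0.4229, C=(l²−L²−A²−y'²−z²)/(2L)=0.1565
  θ3 = atan2(B,A) + arccos(C/0.4396) = -0.0875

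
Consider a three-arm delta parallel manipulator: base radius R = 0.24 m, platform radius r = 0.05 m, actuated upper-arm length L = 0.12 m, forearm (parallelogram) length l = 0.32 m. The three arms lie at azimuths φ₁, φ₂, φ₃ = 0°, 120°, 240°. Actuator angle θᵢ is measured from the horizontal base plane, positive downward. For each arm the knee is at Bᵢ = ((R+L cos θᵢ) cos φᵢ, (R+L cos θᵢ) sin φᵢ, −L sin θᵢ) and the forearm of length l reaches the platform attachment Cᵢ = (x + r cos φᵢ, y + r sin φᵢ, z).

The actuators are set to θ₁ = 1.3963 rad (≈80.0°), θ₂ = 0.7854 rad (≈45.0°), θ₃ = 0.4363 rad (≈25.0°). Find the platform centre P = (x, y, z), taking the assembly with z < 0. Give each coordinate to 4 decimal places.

(-0.0765, -0.0249, -0.2567)

centre 1 = (0.2108·cos0.0°, 0.2108·sin0.0°, -0.1182) = (0.2108, 0.0000, -0.1182)
φ2=120.0°: virtual centre (-0.1374, 0.2380, -0.0849), radius l
centre 3 = (0.2988·cos240.0°, 0.2988·sin240.0°, -0.0507) = (-0.1494, -0.2587, -0.0507)
|centre ₂|²−|centre ₁|² = 0.0243;  |centre ₃|²−|centre ₁|² = 0.0334
plane₁₂: -0.6965x+0.4761y+0.0666z = 0.0243
det = 0.7034;  x = -0.0405+0.1404z,  y = -0.0082+0.0654z
sphere 1 gives Az²+Bz+C=0 with A=1.0240, B=0.1647, C=-0.0252;  B²−4AC=0.1303;  roots -0.2567, 0.0958;  negative root z = -0.2567
x = -0.0765, y = -0.0249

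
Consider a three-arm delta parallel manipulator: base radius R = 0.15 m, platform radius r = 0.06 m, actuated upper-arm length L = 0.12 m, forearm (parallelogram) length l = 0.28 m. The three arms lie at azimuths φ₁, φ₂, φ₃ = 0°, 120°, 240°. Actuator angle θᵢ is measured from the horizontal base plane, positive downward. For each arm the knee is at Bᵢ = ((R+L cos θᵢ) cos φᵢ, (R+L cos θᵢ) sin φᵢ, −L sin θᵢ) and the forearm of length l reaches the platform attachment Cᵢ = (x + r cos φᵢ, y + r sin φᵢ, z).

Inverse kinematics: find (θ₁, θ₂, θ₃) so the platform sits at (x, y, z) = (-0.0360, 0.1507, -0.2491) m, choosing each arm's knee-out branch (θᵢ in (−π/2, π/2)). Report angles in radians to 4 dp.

θ₁ = 1.0469, θ₂ = -0.1749, θ₃ = 1.3958

rotate P by −φ1: (-0.0360, 0.1507, -0.2491)
  e−x'=0.1260;  (l²−L²−(e−x')²−y'²−z²)/2L = -0.1527
  γ=atan2(-0.2491,0.1260)=-1.1025;  ψ=arccos(-0.5469)=2.1494;  θ1=γ+ψ≈1.0469
arm 2 (φ=120.0°): x'=0.1485, y'=-0.0442
  e−x'=-0.0585;  (l²−L²−(e−x')²−y'²−z²)/2L = -0.0143
  θ2 = atan2(B,A) + arccos(C/0.2559) = -0.1749
φ3=240.0° → target in arm frame (-0.1125, -0.1065)
  A cos θ + B sin θ = C:  0.2025·cos θ + -0.2491·sin θ = -0.2100
  γ=atan2(-0.2491,0.2025)=-0.8882;  ψ=arccos(-0.6543)=2.2840;  θ3=γ+ψ≈1.3958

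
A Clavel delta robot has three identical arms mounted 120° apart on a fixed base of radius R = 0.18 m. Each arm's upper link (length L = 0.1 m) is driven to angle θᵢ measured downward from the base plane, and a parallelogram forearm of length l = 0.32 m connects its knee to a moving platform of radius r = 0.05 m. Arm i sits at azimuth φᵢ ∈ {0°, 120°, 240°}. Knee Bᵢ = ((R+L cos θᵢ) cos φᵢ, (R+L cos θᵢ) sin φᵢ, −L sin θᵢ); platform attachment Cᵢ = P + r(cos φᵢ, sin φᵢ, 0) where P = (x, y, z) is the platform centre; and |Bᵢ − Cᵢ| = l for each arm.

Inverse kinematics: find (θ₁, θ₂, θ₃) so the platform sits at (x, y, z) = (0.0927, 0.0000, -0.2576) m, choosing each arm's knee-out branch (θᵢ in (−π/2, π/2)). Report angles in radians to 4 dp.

φ1=0.0° → target in arm frame (0.0927, 0.0000)
  A=0.0373, B=-0.2576, C=(l²−L²−A²−y'²−z²)/(2L)=0.1233
  γ=atan2(-0.2576,0.0373)=-1.4270;  ψ=arccos(0.4735)=1.0775;  θ1=γ+ψ≈-0.3495
rotate P by −φ2: (-0.0463, -0.0803, -0.2576)
  e−x'=0.1763;  (l²−L²−(e−x')²−y'²−z²)/2L = -0.0575
  θ2 = atan2(B,A) + arccos(C/0.3122) = 0.7856
rotate P by −φ3: (-0.0464, 0.0803, -0.2576)
  A=0.1764, B=-0.2576, C=(l²−L²−A²−y'²−z²)/(2L)=-0.0575
  γ=atan2(-0.2576,0.1764)=-0.9705;  ψ=arccos(-0.1842)=1.7561;  θ3=γ+ψ≈0.7856

θ₁ = -0.3495, θ₂ = 0.7856, θ₃ = 0.7856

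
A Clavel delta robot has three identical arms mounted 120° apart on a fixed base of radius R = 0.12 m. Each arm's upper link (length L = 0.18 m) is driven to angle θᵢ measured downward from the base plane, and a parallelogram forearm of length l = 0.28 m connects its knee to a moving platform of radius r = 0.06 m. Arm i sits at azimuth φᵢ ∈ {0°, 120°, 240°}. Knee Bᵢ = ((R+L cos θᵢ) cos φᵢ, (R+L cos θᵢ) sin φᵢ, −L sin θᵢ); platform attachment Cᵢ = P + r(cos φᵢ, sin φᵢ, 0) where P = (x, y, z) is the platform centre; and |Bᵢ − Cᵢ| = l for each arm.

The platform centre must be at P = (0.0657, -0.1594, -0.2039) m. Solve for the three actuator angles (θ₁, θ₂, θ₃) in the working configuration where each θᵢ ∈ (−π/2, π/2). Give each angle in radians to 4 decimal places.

θ₁ = 0.2623, θ₂ = 1.3092, θ₃ = 0.0001

arm 1 (φ=0.0°): x'=0.0657, y'=-0.1594
  A=-0.0057, B=-0.2039, C=(l²−L²−A²−y'²−z²)/(2L)=-0.0584
  θ1 = atan2(B,A) + arccos(C/0.2040) = 0.2623
arm 2 (φ=120.0°): x'=-0.1709, y'=0.0228
  e−x'=0.2309;  (l²−L²−(e−x')²−y'²−z²)/2L = -0.1372
  γ=atan2(-0.2039,0.2309)=-0.7234;  ψ=arccos(-0.4455)=2.0326;  θ2=γ+ψ≈1.3092
rotate P by −φ3: (0.1052, 0.1366, -0.2039)
  e−x'=-0.0452;  (l²−L²−(e−x')²−y'²−z²)/2L = -0.0452
  √(A²+B²)=0.2088;  θ3 = -1.7889+1.7890 ≈ 0.0001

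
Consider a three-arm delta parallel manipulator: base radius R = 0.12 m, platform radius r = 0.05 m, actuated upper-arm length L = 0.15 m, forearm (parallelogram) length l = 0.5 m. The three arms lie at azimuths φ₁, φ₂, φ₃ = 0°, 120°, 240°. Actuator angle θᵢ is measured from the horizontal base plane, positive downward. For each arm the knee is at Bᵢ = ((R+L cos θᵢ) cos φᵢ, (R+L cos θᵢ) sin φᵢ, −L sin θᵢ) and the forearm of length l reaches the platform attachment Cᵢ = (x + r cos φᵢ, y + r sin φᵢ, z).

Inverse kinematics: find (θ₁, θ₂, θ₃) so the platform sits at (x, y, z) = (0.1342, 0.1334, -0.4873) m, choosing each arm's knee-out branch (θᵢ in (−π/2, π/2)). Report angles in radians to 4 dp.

arm 1 (φ=0.0°): x'=0.1342, y'=0.1334
  e−x'=-0.0642;  (l²−L²−(e−x')²−y'²−z²)/2L = -0.1063
  θ1 = atan2(B,A) + arccos(C/0.4915) = 0.0869
arm 2 (φ=120.0°): x'=0.0484, y'=-0.1829
  A cos θ + B sin θ = C:  0.0216·cos θ + -0.4873·sin θ = -0.1463
  γ=atan2(-0.4873,0.0216)=-1.5266;  ψ=arccos(-0.2999)=1.8754;  θ2=γ+ψ≈0.3488
arm 3 (φ=240.0°): x'=-0.1826, y'=0.0495
  A=0.2526, B=-0.4873, C=(l²−L²−A²−y'²−z²)/(2L)=-0.2541
  γ=atan2(-0.4873,0.2526)=-1.0925;  ψ=arccos(-0.4630)=2.0521;  θ3=γ+ψ≈0.9596

θ₁ = 0.0869, θ₂ = 0.3488, θ₃ = 0.9596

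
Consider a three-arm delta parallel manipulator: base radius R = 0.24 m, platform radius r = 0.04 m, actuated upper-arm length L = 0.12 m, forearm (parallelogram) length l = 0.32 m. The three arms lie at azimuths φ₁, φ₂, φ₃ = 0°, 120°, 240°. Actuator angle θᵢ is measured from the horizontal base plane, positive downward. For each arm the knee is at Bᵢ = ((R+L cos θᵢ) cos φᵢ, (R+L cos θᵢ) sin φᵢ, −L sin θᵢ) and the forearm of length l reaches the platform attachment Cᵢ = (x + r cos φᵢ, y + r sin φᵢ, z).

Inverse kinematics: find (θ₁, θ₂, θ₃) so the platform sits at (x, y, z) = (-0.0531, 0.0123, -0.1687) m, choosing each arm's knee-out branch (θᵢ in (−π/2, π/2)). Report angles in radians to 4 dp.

φ1=0.0° → target in arm frame (-0.0531, 0.0123)
  A=0.2531, B=-0.1687, C=(l²−L²−A²−y'²−z²)/(2L)=-0.0195
  √(A²+B²)=0.3042;  θ1 = -0.5879+1.6348 ≈ 1.0469
arm 2 (φ=120.0°): x'=0.0372, y'=0.0398
  e−x'=0.1628;  (l²−L²−(e−x')²−y'²−z²)/2L = 0.1310
  θ2 = atan2(B,A) + arccos(C/0.2344) = 0.1745
rotate P by −φ3: (0.0159, -0.0521, -0.1687)
  e−x'=0.1841;  (l²−L²−(e−x')²−y'²−z²)/2L = 0.0955
  γ=atan2(-0.1687,0.1841)=-0.7418;  ψ=arccos(0.3826)=1.1782;  θ3=γ+ψ≈0.4364

θ₁ = 1.0469, θ₂ = 0.1745, θ₃ = 0.4364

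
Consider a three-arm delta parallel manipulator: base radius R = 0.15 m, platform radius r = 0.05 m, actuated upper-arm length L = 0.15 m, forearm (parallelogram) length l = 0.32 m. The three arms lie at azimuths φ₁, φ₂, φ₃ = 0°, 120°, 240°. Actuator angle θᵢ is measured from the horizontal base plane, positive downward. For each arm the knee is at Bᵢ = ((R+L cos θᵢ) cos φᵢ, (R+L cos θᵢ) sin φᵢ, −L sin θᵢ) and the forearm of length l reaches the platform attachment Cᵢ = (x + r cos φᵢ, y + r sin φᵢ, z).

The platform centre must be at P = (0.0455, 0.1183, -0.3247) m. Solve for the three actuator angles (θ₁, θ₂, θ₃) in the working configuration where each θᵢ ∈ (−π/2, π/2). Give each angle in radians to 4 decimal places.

θ₁ = 0.6110, θ₂ = 0.4364, θ₃ = 1.3093

arm 1 (φ=0.0°): x'=0.0455, y'=0.1183
  e−x'=0.0545;  (l²−L²−(e−x')²−y'²−z²)/2L = -0.1417
  γ=atan2(-0.3247,0.0545)=-1.4045;  ψ=arccos(-0.4302)=2.0155;  θ1=γ+ψ≈0.6110
rotate P by −φ2: (0.0797, -0.0986, -0.3247)
  A cos θ + B sin θ = C:  0.0203·cos θ + -0.3247·sin θ = -0.1189
  √(A²+B²)=0.3253;  θ2 = -1.5084+1.9448 ≈ 0.4364
φ3=240.0° → target in arm frame (-0.1252, -0.0197)
  A cos θ + B sin θ = C:  0.2252·cos θ + -0.3247·sin θ = -0.2555
  γ=atan2(-0.3247,0.2252)=-0.9644;  ψ=arccos(-0.6465)=2.2737;  θ3=γ+ψ≈1.3093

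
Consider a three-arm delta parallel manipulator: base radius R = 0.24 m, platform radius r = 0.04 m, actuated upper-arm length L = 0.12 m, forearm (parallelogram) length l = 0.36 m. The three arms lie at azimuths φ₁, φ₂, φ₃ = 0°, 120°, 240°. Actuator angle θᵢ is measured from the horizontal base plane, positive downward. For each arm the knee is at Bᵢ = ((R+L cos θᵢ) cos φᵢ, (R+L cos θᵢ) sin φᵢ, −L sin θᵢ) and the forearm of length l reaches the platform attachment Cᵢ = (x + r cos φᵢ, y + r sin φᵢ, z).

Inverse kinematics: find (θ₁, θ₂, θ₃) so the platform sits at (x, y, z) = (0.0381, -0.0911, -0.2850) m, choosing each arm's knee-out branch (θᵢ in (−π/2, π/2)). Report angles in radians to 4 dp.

φ1=0.0° → target in arm frame (0.0381, -0.0911)
  A cos θ + B sin θ = C:  0.1619·cos θ + -0.2850·sin θ = -0.0022
  θ1 = atan2(B,A) + arccos(C/0.3278) = 0.5234
rotate P by −φ2: (-0.0979, 0.0126, -0.2850)
  A cos θ + B sin θ = C:  0.2979·cos θ + -0.2850·sin θ = -0.2290
  γ=atan2(-0.2850,0.2979)=-0.7632;  ψ=arccos(-0.5554)=2.1596;  θ2=γ+ψ≈1.3964
rotate P by −φ3: (0.0598, 0.0785, -0.2850)
  e−x'=0.1402;  (l²−L²−(e−x')²−y'²−z²)/2L = 0.0340
  γ=atan2(-0.2850,0.1402)=-1.1138;  ψ=arccos(0.1071)=1.4635;  θ3=γ+ψ≈0.3498

θ₁ = 0.5234, θ₂ = 1.3964, θ₃ = 0.3498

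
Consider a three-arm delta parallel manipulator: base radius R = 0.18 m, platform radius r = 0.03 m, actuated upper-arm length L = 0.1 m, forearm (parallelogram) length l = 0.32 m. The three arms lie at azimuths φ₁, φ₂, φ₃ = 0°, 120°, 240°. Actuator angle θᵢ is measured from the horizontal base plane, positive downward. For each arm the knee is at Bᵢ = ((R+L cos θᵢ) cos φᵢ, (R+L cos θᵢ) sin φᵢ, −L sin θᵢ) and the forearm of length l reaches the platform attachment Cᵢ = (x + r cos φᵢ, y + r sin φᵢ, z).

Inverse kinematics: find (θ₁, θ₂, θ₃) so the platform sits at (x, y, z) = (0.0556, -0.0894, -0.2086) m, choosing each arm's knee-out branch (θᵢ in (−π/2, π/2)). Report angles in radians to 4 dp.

θ₁ = -0.3482, θ₂ = 1.1349, θ₃ = -0.2618

φ1=0.0° → target in arm frame (0.0556, -0.0894)
  A cos θ + B sin θ = C:  0.0944·cos θ + -0.2086·sin θ = 0.1599
  θ1 = atan2(B,A) + arccos(C/0.2290) = -0.3482
rotate P by −φ2: (-0.1052, -0.0035, -0.2086)
  e−x'=0.2552;  (l²−L²−(e−x')²−y'²−z²)/2L = -0.0813
  θ2 = atan2(B,A) + arccos(C/0.3296) = 1.1349
rotate P by −φ3: (0.0496, 0.0929, -0.2086)
  A=0.1004, B=-0.2086, C=(l²−L²−A²−y'²−z²)/(2L)=0.1509
  √(A²+B²)=0.2315;  θ3 = -1.1223+0.8605 ≈ -0.2618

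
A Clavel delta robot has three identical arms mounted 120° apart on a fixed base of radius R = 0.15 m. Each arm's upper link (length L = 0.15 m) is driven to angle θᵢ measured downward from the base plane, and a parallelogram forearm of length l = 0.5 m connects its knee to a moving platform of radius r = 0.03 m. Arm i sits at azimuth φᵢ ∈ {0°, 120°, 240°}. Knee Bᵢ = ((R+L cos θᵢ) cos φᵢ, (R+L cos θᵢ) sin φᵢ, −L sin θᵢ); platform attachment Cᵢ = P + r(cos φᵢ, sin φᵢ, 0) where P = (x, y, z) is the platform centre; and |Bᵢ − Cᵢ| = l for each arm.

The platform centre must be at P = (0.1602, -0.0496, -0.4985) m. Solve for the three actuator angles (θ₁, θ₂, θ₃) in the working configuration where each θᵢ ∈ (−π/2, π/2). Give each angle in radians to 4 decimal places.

rotate P by −φ1: (0.1602, -0.0496, -0.4985)
  e−x'=-0.0402;  (l²−L²−(e−x')²−y'²−z²)/2L = -0.0836
  θ1 = atan2(B,A) + arccos(C/0.5001) = 0.0875
arm 2 (φ=120.0°): x'=-0.1231, y'=-0.1139
  A=0.2431, B=-0.4985, C=(l²−L²−A²−y'²−z²)/(2L)=-0.3102
  θ2 = atan2(B,A) + arccos(C/0.5546) = 1.0472
arm 3 (φ=240.0°): x'=-0.0371, y'=0.1635
  e−x'=0.1571;  (l²−L²−(e−x')²−y'²−z²)/2L = -0.2415
  γ=atan2(-0.4985,0.1571)=-1.2654;  ψ=arccos(-0.4620)=2.0510;  θ3=γ+ψ≈0.7856

θ₁ = 0.0875, θ₂ = 1.0472, θ₃ = 0.7856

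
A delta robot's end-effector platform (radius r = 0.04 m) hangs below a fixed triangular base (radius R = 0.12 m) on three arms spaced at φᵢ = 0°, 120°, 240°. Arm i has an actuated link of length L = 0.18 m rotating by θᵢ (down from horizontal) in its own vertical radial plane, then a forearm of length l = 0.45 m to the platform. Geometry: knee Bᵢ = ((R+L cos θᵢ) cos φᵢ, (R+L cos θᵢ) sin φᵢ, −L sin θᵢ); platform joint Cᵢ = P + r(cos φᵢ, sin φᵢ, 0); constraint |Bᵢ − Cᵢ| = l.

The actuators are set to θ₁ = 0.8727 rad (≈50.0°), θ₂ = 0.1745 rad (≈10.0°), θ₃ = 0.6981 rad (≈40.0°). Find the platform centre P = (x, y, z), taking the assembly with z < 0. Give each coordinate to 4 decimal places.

(-0.1001, 0.0978, -0.4626)

arm 1 at φ=0.0°: (R−r)+L cos θ1 = 0.1957;  S1 = (0.1957, 0.0000, -0.1379)
φ2=120.0°: virtual centre (-0.1286, 0.2228, -0.0313), radius l
φ3=240.0°: virtual centre (-0.1089, -0.1887, -0.1157), radius l
subtract pairs → two planes through P
plane₁₂: -0.6487x+0.4456y+0.2133z = 0.0099
Cramer: x(z) = -0.0103+0.1942z;  y(z) = 0.0072-0.1959z
into |P−S₁|² = l²: 1.0761z² + 0.1930z + -0.1410 = 0;  Δ = 0.6442;  z = -0.4626 or 0.2833 → z<0 root = -0.4626
x = -0.1001, y = 0.0978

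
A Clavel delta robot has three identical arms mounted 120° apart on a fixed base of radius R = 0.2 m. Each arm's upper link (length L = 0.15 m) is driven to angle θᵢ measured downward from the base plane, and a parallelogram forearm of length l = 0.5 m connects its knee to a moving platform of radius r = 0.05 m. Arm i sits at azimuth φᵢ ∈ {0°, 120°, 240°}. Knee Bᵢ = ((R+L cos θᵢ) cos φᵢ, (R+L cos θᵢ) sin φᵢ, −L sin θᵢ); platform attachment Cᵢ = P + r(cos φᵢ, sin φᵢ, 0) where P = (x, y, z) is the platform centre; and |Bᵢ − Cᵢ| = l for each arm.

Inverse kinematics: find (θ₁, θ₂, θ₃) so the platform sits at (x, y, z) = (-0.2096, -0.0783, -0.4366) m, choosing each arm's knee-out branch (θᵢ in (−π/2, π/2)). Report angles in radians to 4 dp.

rotate P by −φ1: (-0.2096, -0.0783, -0.4366)
  e−x'=0.3596;  (l²−L²−(e−x')²−y'²−z²)/2L = -0.3285
  θ1 = atan2(B,A) + arccos(C/0.5656) = 1.3088
arm 2 (φ=120.0°): x'=0.0370, y'=0.2207
  A=0.1130, B=-0.4366, C=(l²−L²−A²−y'²−z²)/(2L)=-0.0820
  γ=atan2(-0.4366,0.1130)=-1.3175;  ψ=arccos(-0.1817)=1.7535;  θ2=γ+ψ≈0.4360
φ3=240.0° → target in arm frame (0.1726, -0.1424)
  e−x'=-0.0226;  (l²−L²−(e−x')²−y'²−z²)/2L = 0.0537
  √(A²+B²)=0.4372;  θ3 = -1.6225+1.4477 ≈ -0.1748

θ₁ = 1.3088, θ₂ = 0.4360, θ₃ = -0.1748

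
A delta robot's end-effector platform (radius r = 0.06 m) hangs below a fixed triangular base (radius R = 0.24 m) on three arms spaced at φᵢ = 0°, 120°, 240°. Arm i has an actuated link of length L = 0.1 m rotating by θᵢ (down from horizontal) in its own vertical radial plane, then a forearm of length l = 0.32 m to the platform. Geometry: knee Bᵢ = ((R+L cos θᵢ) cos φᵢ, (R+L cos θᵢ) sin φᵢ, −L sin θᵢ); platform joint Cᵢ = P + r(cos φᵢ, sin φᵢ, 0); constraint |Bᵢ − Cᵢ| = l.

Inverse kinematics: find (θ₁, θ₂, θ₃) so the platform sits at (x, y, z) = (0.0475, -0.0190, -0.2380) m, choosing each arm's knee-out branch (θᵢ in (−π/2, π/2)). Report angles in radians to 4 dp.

θ₁ = 0.1744, θ₂ = 0.9600, θ₃ = 0.6979

arm 1 (φ=0.0°): x'=0.0475, y'=-0.0190
  A cos θ + B sin θ = C:  0.1325·cos θ + -0.2380·sin θ = 0.0892
  γ=atan2(-0.2380,0.1325)=-1.0628;  ψ=arccos(0.3274)=1.2372;  θ1=γ+ψ≈0.1744
arm 2 (φ=120.0°): x'=-0.0402, y'=-0.0316
  A=0.2202, B=-0.2380, C=(l²−L²−A²−y'²−z²)/(2L)=-0.0687
  θ2 = atan2(B,A) + arccos(C/0.3242) = 0.9600
rotate P by −φ3: (-0.0073, 0.0506, -0.2380)
  e−x'=0.1873;  (l²−L²−(e−x')²−y'²−z²)/2L = -0.0094
  γ=atan2(-0.2380,0.1873)=-0.9041;  ψ=arccos(-0.0312)=1.6020;  θ3=γ+ψ≈0.6979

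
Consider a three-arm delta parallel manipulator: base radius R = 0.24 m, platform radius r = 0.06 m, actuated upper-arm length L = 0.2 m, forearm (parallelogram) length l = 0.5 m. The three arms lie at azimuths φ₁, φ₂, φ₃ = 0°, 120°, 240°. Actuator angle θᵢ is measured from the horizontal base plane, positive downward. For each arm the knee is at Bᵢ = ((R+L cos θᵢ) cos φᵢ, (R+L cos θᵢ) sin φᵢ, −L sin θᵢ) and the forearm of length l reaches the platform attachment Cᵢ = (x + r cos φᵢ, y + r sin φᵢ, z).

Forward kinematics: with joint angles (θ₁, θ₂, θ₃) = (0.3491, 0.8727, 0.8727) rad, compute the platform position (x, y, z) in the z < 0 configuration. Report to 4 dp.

φ1=0.0°: virtual centre (0.3679, 0.0000, -0.0684), radius l
S2 = (0.3086·cos120.0°, 0.3086·sin120.0°, -0.1532) = (-0.1543, 0.2672, -0.1532)
φ3=240.0°: virtual centre (-0.1543, -0.2672, -0.1532), radius l
eliminate P² terms by subtracting sphere 1 from 2 and 3
linear system: -1.0444x+0.5344y = -0.0214−-0.1696z; -1.0444x+-0.5344y = -0.0214−-0.1696z
det = 1.1163;  x = 0.0205+-0.1624z,  y = 0.0000+0.0000z
quadratic in z: (1.0264)z²+(0.2497)z+(-0.1246)=0, √Δ=0.7575 → z ∈ {-0.4907, 0.2474}; z = -0.4907 (taking z<0)
x = 0.1001, y = 0.0000

(0.1001, 0.0000, -0.4907)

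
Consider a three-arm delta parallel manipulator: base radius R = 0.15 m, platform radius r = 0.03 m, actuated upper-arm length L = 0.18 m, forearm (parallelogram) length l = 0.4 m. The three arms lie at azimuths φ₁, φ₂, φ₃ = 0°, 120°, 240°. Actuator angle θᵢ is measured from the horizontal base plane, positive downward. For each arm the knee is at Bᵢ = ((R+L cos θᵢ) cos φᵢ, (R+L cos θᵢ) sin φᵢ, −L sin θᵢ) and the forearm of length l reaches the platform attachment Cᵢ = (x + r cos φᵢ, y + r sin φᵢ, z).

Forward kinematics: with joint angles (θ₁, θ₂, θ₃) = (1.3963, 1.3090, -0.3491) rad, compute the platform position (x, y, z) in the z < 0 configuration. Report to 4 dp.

(-0.1454, -0.2157, -0.3369)

centre 1 = (0.1513·cos0.0°, 0.1513·sin0.0°, -0.1773) = (0.1513, 0.0000, -0.1773)
centre 2 = (0.1666·cos120.0°, 0.1666·sin120.0°, -0.1739) = (-0.0833, 0.1443, -0.1739)
φ3=240.0°: virtual centre (-0.1446, -0.2504, 0.0616), radius l
eliminate P² terms by subtracting sphere 1 from 2 and 3
[-0.4691 0.2885 0.0068]·P = 0.0037;  [-0.5916 -0.5008 0.4777]·P = 0.0331
det = 0.4056;  x = -0.0281+0.3482z,  y = -0.0329+0.5425z
quadratic in z: (1.4155)z²+(0.1940)z+(-0.0953)=0, √Δ=0.7599 → z ∈ {-0.3369, 0.1999}; z = -0.3369 (taking z<0)
x = -0.1454, y = -0.2157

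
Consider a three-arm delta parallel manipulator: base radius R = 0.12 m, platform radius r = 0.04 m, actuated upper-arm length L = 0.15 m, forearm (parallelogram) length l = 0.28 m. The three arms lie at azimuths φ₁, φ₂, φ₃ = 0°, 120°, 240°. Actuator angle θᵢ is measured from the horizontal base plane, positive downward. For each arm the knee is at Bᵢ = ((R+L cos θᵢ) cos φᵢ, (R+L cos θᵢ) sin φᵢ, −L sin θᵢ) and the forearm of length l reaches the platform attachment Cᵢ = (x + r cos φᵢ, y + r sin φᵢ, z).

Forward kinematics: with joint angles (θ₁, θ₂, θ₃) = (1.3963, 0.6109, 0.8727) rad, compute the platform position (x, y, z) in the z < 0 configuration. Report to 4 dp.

φ1=0.0°: virtual centre (0.1060, 0.0000, -0.1477), radius l
φ2=120.0°: virtual centre (-0.1014, 0.1757, -0.0860), radius l
arm 3 at φ=240.0°: ρ3 = 0.1764;  O3 = (-0.0882, -0.1528, -0.1149)
eliminate P² terms by subtracting sphere 1 from 2 and 3
[-0.4150 0.3514 0.1234]·P = 0.0155;  [-0.3885 -0.3056 0.0656]·P = 0.0113
Cramer: x(z) = -0.0330+0.2307z;  y(z) = 0.0051-0.0786z
quadratic in z: (1.0594)z²+(0.2305)z+(-0.0372)=0, √Δ=0.4592 → z ∈ {-0.3255, 0.1079}; z = -0.3255 (taking z<0)
x = -0.1081, y = 0.0307

(-0.1081, 0.0307, -0.3255)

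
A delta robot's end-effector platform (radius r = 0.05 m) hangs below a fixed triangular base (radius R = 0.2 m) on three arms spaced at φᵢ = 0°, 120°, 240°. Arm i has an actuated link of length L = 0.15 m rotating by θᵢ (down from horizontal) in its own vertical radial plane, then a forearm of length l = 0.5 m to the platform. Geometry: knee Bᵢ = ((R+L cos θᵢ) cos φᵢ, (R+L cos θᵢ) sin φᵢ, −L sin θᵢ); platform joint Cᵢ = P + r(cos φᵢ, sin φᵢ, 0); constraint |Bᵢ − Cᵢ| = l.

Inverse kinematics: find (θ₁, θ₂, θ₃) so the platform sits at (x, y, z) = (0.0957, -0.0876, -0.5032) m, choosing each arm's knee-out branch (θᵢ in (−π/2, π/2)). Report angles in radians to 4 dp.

θ₁ = 0.3491, θ₂ = 1.1348, θ₃ = 0.6111

rotate P by −φ1: (0.0957, -0.0876, -0.5032)
  e−x'=0.0543;  (l²−L²−(e−x')²−y'²−z²)/2L = -0.1211
  √(A²+B²)=0.5061;  θ1 = -1.4633+1.8124 ≈ 0.3491
rotate P by −φ2: (-0.1237, -0.0391, -0.5032)
  e−x'=0.2737;  (l²−L²−(e−x')²−y'²−z²)/2L = -0.3405
  √(A²+B²)=0.5728;  θ2 = -1.0726+2.2074 ≈ 1.1348
rotate P by −φ3: (0.0280, 0.1267, -0.5032)
  e−x'=0.1220;  (l²−L²−(e−x')²−y'²−z²)/2L = -0.1888
  θ3 = atan2(B,A) + arccos(C/0.5178) = 0.6111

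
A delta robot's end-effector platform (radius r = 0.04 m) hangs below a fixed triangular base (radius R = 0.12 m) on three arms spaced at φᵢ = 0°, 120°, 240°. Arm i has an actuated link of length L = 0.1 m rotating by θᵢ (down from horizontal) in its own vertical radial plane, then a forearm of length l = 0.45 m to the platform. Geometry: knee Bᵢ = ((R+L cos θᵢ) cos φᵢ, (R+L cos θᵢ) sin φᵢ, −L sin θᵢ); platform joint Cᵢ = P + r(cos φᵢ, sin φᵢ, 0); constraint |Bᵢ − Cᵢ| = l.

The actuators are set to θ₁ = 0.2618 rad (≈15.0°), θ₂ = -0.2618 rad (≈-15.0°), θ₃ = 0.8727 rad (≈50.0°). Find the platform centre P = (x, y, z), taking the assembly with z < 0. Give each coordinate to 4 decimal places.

(0.0130, 0.1622, -0.4125)

arm 1 at φ=0.0°: ρ1 = 0.1766;  centre 1 = (0.1766, 0.0000, -0.0259)
φ2=120.0°: virtual centre (-0.0883, 0.1529, 0.0259), radius l
centre 3 = (0.1443·cos240.0°, 0.1443·sin240.0°, -0.0766) = (-0.0721, -0.1249, -0.0766)
subtract pairs → two planes through P
linear system: -0.5298x+0.3059y = 0.0000−0.1035z; -0.4975x+-0.2499y = -0.0052−-0.1014z
Cramer: x(z) = 0.0056-0.0181z;  y(z) = 0.0096-0.3699z
sphere 1 gives Az²+Bz+C=0 with A=1.1371, B=0.0508, C=-0.1725;  B²−4AC=0.7871;  roots -0.4125, 0.3677;  negative root z = -0.4125
x = 0.0130, y = 0.1622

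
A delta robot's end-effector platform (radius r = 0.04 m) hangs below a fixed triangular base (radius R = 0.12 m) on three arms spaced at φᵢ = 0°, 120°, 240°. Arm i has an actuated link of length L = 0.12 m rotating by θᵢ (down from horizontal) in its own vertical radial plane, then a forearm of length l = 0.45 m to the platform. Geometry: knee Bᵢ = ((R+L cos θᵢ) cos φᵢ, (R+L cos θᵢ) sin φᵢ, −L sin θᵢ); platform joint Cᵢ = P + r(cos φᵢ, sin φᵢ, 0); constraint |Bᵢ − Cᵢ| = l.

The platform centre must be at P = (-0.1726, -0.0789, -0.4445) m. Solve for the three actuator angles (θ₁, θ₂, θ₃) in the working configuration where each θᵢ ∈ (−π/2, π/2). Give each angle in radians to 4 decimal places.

θ₁ = 1.2217, θ₂ = 0.6111, θ₃ = 0.0874

φ1=0.0° → target in arm frame (-0.1726, -0.0789)
  e−x'=0.2526;  (l²−L²−(e−x')²−y'²−z²)/2L = -0.3313
  θ1 = atan2(B,A) + arccos(C/0.5113) = 1.2217
rotate P by −φ2: (0.0180, 0.1889, -0.4445)
  A=0.0620, B=-0.4445, C=(l²−L²−A²−y'²−z²)/(2L)=-0.2043
  √(A²+B²)=0.4488;  θ2 = -1.4321+2.0433 ≈ 0.6111
arm 3 (φ=240.0°): x'=0.1546, y'=-0.1100
  e−x'=-0.0746;  (l²−L²−(e−x')²−y'²−z²)/2L = -0.1131
  θ3 = atan2(B,A) + arccos(C/0.4507) = 0.0874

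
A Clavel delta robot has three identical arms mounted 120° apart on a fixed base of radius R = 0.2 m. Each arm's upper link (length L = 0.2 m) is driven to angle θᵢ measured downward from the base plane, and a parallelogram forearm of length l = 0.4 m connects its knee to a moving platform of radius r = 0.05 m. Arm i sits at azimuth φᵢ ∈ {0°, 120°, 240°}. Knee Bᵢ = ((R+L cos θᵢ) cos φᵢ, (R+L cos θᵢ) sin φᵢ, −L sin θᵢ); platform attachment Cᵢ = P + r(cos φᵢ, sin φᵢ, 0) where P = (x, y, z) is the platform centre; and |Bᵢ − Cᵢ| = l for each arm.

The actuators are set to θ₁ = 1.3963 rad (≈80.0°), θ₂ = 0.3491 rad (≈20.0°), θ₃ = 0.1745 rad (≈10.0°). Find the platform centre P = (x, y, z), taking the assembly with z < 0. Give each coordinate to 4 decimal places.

φ1=0.0°: virtual centre (0.1847, 0.0000, -0.1970), radius l
centre 2 = (0.3379·cos120.0°, 0.3379·sin120.0°, -0.0684) = (-0.1690, 0.2927, -0.0684)
φ3=240.0°: virtual centre (-0.1735, -0.3005, -0.0347), radius l
|centre ₂|²−|centre ₁|² = 0.0460;  |centre ₃|²−|centre ₁|² = 0.0487
[-0.7074 0.5853 0.2571]·P = 0.0460;  [-0.7164 -0.6010 0.3245]·P = 0.0487
det = 0.8444;  x = -0.0664+0.4079z,  y = -0.0018+0.0537z
into |P−centre ₁|² = l²: 1.1693z² + 0.1888z + -0.0581 = 0;  Δ = 0.3075;  z = -0.3179 or 0.1564 → z<0 root = -0.3179
x = -0.1961, y = -0.0188

(-0.1961, -0.0188, -0.3179)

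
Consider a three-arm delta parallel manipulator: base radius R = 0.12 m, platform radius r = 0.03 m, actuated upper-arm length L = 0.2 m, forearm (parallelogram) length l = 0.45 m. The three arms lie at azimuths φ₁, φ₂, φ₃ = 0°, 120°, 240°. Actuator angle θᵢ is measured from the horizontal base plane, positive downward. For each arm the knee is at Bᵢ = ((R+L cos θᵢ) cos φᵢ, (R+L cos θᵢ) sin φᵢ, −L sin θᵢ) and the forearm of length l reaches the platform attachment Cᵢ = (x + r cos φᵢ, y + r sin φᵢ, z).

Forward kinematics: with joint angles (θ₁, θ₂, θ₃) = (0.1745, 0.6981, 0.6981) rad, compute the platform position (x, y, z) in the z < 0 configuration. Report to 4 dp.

(0.1129, 0.0000, -0.4497)

centre 1 = (0.2870·cos0.0°, 0.2870·sin0.0°, -0.0347) = (0.2870, 0.0000, -0.0347)
arm 2 at φ=120.0°: ρ2 = 0.2432;  centre 2 = (-0.1216, 0.2106, -0.1286)
centre 3 = (0.2432·cos240.0°, 0.2432·sin240.0°, -0.1286) = (-0.1216, -0.2106, -0.1286)
|centre ₂|²−|centre ₁|² = -0.0079;  |centre ₃|²−|centre ₁|² = -0.0079
plane₁₂: -0.8171x+0.4213y+-0.1877z = -0.0079
det = 0.6885;  x = 0.0096+-0.2297z,  y = 0.0000+0.0000z
into |P−centre ₁|² = l²: 1.0527z² + 0.1968z + -0.1244 = 0;  Δ = 0.5625;  z = -0.4497 or 0.2627 → z<0 root = -0.4497
x = 0.1129, y = 0.0000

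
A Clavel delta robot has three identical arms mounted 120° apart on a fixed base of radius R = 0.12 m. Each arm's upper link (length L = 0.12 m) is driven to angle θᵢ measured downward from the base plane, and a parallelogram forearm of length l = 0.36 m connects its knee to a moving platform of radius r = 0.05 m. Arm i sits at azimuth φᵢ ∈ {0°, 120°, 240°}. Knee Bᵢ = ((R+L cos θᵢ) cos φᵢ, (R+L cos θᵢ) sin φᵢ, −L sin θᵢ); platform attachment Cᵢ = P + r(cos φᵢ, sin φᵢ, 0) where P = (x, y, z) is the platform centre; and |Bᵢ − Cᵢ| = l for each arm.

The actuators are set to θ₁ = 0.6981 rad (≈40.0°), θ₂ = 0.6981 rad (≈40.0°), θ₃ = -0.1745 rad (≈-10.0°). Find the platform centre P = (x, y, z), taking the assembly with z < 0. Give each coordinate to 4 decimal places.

arm 1 at φ=0.0°: (R−r)+L cos θ1 = 0.1619;  S1 = (0.1619, 0.0000, -0.0771)
S2 = (0.1619·cos120.0°, 0.1619·sin120.0°, -0.0771) = (-0.0810, 0.1402, -0.0771)
φ3=240.0°: virtual centre (-0.0941, -0.1630, 0.0208), radius l
subtract pairs → two planes through P
linear system: -0.4858x+0.2805y = 0.0000−0.0000z; -0.5120x+-0.3259y = 0.0037−0.1959z
Cramer: x(z) = -0.0034+0.1820z;  y(z) = -0.0059+0.3152z
into |P−S₁|² = l²: 1.1325z² + 0.0904z + -0.0963 = 0;  Δ = 0.4443;  z = -0.3342 or 0.2544 → z<0 root = -0.3342
x = -0.0642, y = -0.1113

(-0.0642, -0.1113, -0.3342)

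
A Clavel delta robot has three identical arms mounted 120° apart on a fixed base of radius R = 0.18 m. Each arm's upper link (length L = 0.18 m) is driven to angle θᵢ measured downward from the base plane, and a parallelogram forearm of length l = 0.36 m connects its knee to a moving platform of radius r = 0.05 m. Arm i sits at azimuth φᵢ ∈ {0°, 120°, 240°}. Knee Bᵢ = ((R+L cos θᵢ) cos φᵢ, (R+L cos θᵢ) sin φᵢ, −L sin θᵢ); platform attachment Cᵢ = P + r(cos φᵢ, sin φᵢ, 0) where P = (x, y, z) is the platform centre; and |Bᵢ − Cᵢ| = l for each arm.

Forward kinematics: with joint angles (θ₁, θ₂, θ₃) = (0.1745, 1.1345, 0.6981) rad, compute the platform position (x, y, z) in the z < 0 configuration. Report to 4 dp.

(0.1078, -0.0651, -0.3238)

φ1=0.0°: virtual centre (0.3073, 0.0000, -0.0313), radius l
O2 = (0.2061·cos120.0°, 0.2061·sin120.0°, -0.1631) = (-0.1030, 0.1785, -0.1631)
φ3=240.0°: virtual centre (-0.1339, -0.2320, -0.1157), radius l
|O₂|²−|O₁|² = -0.0263;  |O₃|²−|O₁|² = -0.0102
plane₁₂: -0.8206x+0.3569y+-0.2638z = -0.0263
det = 0.6957;  x = 0.0228+-0.2626z,  y = -0.0213+0.1354z
into |P−O₁|² = l²: 1.0873z² + 0.2061z + -0.0472 = 0;  Δ = 0.2480;  z = -0.3238 or 0.1342 → z<0 root = -0.3238
x = 0.1078, y = -0.0651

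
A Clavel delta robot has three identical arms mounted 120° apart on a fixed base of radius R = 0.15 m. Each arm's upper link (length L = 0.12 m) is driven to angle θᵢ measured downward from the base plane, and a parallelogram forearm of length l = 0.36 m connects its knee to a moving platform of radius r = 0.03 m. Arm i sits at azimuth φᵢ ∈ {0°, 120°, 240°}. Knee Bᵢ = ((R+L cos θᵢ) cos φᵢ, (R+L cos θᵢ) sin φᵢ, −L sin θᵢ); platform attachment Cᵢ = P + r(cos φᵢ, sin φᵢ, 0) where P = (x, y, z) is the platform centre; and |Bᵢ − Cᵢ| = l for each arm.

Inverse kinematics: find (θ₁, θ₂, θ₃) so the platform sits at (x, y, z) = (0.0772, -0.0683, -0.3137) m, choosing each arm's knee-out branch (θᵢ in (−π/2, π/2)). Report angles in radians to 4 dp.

θ₁ = -0.0003, θ₂ = 0.9599, θ₃ = 0.3488

arm 1 (φ=0.0°): x'=0.0772, y'=-0.0683
  e−x'=0.0428;  (l²−L²−(e−x')²−y'²−z²)/2L = 0.0429
  θ1 = atan2(B,A) + arccos(C/0.3166) = -0.0003
rotate P by −φ2: (-0.0977, -0.0327, -0.3137)
  A=0.2177, B=-0.3137, C=(l²−L²−A²−y'²−z²)/(2L)=-0.1321
  θ2 = atan2(B,A) + arccos(C/0.3819) = 0.9599
arm 3 (φ=240.0°): x'=0.0205, y'=0.1010
  A=0.0995, B=-0.3137, C=(l²−L²−A²−y'²−z²)/(2L)=-0.0138
  θ3 = atan2(B,A) + arccos(C/0.3291) = 0.3488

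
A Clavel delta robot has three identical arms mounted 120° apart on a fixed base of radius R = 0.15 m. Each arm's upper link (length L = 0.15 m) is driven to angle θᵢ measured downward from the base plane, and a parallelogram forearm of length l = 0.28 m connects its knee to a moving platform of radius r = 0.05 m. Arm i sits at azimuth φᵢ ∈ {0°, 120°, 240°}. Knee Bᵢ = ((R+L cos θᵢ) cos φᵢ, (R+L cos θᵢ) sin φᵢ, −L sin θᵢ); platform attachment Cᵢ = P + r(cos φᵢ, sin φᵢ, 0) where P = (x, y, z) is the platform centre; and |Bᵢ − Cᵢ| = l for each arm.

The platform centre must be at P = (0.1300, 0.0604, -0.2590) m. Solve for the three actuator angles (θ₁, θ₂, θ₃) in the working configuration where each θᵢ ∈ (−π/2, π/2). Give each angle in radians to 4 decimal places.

θ₁ = 0.0872, θ₂ = 0.9601, θ₃ = 1.3962

rotate P by −φ1: (0.1300, 0.0604, -0.2590)
  e−x'=-0.0300;  (l²−L²−(e−x')²−y'²−z²)/2L = -0.0524
  √(A²+B²)=0.2607;  θ1 = -1.6861+1.7733 ≈ 0.0872
arm 2 (φ=120.0°): x'=-0.0127, y'=-0.1428
  A cos θ + B sin θ = C:  0.1127·cos θ + -0.2590·sin θ = -0.1476
  γ=atan2(-0.2590,0.1127)=-1.1604;  ψ=arccos(-0.5224)=2.1205;  θ2=γ+ψ≈0.9601
rotate P by −φ3: (-0.1173, 0.0824, -0.2590)
  A=0.2173, B=-0.2590, C=(l²−L²−A²−y'²−z²)/(2L)=-0.2173
  θ3 = atan2(B,A) + arccos(C/0.3381) = 1.3962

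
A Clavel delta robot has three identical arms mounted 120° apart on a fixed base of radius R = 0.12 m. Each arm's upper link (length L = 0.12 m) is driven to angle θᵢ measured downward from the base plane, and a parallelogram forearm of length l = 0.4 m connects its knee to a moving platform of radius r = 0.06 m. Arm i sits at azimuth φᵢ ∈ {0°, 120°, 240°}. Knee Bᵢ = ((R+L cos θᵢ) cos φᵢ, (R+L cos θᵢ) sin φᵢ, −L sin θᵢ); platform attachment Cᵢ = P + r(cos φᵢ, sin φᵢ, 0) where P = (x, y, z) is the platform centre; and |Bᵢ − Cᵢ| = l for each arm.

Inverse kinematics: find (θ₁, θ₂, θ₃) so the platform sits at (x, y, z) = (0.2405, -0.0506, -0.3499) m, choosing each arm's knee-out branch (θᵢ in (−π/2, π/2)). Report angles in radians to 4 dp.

rotate P by −φ1: (0.2405, -0.0506, -0.3499)
  e−x'=-0.1805;  (l²−L²−(e−x')²−y'²−z²)/2L = -0.0499
  θ1 = atan2(B,A) + arccos(C/0.3937) = -0.3492
arm 2 (φ=120.0°): x'=-0.1641, y'=-0.1830
  A cos θ + B sin θ = C:  0.2241·cos θ + -0.3499·sin θ = -0.2522
  √(A²+B²)=0.4155;  θ2 = -1.0012+2.2229 ≈ 1.2217
rotate P by −φ3: (-0.0764, 0.2336, -0.3499)
  A=0.1364, B=-0.3499, C=(l²−L²−A²−y'²−z²)/(2L)=-0.2083
  θ3 = atan2(B,A) + arccos(C/0.3756) = 0.9598

θ₁ = -0.3492, θ₂ = 1.2217, θ₃ = 0.9598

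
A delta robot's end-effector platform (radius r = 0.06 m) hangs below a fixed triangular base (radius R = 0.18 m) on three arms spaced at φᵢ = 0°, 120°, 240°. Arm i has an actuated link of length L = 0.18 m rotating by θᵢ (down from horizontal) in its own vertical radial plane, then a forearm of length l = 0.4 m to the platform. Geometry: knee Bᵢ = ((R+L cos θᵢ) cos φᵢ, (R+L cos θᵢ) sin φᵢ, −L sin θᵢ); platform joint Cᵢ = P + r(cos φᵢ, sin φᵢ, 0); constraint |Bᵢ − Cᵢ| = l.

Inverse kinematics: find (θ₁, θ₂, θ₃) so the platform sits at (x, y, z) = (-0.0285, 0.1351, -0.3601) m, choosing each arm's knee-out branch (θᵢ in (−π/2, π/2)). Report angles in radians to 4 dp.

θ₁ = 0.6981, θ₂ = -0.0001, θ₃ = 0.9599

φ1=0.0° → target in arm frame (-0.0285, 0.1351)
  A=0.1485, B=-0.3601, C=(l²−L²−A²−y'²−z²)/(2L)=-0.1177
  θ1 = atan2(B,A) + arccos(C/0.3895) = 0.6981
rotate P by −φ2: (0.1313, -0.0429, -0.3601)
  A cos θ + B sin θ = C:  -0.0113·cos θ + -0.3601·sin θ = -0.0112
  √(A²+B²)=0.3603;  θ2 = -1.6020+1.6019 ≈ -0.0001
φ3=240.0° → target in arm frame (-0.1028, -0.0922)
  e−x'=0.2228;  (l²−L²−(e−x')²−y'²−z²)/2L = -0.1672
  √(A²+B²)=0.4234;  θ3 = -1.0168+1.9768 ≈ 0.9599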